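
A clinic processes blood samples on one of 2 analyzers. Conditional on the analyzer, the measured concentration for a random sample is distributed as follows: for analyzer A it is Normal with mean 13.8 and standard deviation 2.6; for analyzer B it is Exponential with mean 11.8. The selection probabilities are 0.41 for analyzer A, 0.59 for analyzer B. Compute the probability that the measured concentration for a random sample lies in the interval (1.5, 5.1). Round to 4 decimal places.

0.1368

Conditional on each analyzer, P(1.5 < X < 5.1): A: 0.000408586; B: 0.231552.
By total probability, P(1.5 < X < 5.1) = 0.41·0.000408586 + 0.59·0.231552 = 0.136783.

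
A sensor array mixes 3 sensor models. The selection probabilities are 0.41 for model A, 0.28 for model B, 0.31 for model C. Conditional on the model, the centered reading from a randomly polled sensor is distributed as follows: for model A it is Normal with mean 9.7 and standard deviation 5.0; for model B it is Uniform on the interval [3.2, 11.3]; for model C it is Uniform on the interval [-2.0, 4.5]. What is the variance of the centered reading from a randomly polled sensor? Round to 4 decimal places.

Per component, A: μ=9.7, E[X²]=119.09; B: μ=7.25, E[X²]=58.03; C: μ=1.25, E[X²]=5.08333.
E[X] = 0.41·9.7 + 0.28·7.25 + 0.31·1.25 = 6.3945.
E[X²] = 0.41·119.09 + 0.28·58.03 + 0.31·5.08333 = 66.6511.
Var(X) = E[X²] − (E[X])² = 66.6511 − 40.8896 = 25.7615.

25.7615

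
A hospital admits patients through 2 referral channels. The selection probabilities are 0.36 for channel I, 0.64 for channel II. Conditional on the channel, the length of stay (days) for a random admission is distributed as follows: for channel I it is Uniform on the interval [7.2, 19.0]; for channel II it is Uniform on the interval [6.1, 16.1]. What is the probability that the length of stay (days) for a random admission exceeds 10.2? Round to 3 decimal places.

Conditional on each channel, P(X > 10.2): I: 0.745763; II: 0.59.
By total probability, P(X > 10.2) = 0.36·0.745763 + 0.64·0.59 = 0.646075.

0.646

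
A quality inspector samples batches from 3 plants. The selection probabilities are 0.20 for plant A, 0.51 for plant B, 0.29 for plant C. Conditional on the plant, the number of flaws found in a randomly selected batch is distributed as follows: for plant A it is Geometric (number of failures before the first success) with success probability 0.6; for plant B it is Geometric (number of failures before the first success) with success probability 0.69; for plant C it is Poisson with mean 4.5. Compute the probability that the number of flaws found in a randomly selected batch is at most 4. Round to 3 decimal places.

0.861

Conditional on each plant, P(X ≤ 4): A: 0.98976; B: 0.997137; C: 0.532104.
By total probability, P(X ≤ 4) = 0.2·0.98976 + 0.51·0.997137 + 0.29·0.532104 = 0.860802.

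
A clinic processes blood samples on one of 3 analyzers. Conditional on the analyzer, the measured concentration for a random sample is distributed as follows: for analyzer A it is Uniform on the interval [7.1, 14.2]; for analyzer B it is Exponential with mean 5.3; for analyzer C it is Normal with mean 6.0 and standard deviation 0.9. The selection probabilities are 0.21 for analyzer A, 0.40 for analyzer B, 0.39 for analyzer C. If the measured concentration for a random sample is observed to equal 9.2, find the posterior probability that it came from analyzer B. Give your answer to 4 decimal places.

Likelihoods f(9.2 | ·): A: 0.140845; B: 0.0332548; C: 0.000797072.
Posterior ∝ prior × likelihood. Numerator for B: 0.4·0.0332548 = 0.0133019.
Normalizing constant: 0.21·0.140845 + 0.4·0.0332548 + 0.39·0.000797072 = 0.0431902.
P(B | observation) = 0.0133019 / 0.0431902 = 0.307984.

0.3080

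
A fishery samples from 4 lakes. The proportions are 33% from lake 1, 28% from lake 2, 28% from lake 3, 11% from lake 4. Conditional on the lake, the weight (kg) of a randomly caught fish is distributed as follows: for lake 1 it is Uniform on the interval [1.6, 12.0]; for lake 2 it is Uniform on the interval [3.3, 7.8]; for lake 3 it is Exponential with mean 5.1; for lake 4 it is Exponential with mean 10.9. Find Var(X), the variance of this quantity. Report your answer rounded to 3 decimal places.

26.754

Per component, 1: μ=6.8, E[X²]=55.2533; 2: μ=5.55, E[X²]=32.49; 3: μ=5.1, E[X²]=52.02; 4: μ=10.9, E[X²]=237.62.
E[X] = 0.33·6.8 + 0.28·5.55 + 0.28·5.1 + 0.11·10.9 = 6.425.
E[X²] = 0.33·55.2533 + 0.28·32.49 + 0.28·52.02 + 0.11·237.62 = 68.0346.
Var(X) = E[X²] − (E[X])² = 68.0346 − 41.2806 = 26.754.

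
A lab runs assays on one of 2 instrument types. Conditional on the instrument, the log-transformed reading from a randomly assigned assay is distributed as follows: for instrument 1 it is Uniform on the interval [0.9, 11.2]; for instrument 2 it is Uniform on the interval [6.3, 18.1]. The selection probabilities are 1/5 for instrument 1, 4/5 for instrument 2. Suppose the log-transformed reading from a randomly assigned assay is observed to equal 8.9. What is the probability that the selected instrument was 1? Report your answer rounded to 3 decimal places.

0.223

Likelihoods f(8.9 | ·): 1: 0.0970874; 2: 0.0847458.
Posterior ∝ prior × likelihood. Numerator for 1: 0.2·0.0970874 = 0.0194175.
Normalizing constant: 0.2·0.0970874 + 0.8·0.0847458 = 0.0872141.
P(1 | observation) = 0.0194175 / 0.0872141 = 0.222642.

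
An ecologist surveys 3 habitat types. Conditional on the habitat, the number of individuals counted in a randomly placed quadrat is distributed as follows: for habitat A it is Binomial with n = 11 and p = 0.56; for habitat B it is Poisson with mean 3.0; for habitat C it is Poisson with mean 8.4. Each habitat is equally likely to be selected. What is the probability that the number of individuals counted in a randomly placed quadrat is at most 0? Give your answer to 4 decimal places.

0.0167

Conditional on each habitat, P(X ≤ 0): A: 0.000119668; B: 0.0497871; C: 0.000224867.
By total probability, P(X ≤ 0) = 0.333333·0.000119668 + 0.333333·0.0497871 + 0.333333·0.000224867 = 0.0167105.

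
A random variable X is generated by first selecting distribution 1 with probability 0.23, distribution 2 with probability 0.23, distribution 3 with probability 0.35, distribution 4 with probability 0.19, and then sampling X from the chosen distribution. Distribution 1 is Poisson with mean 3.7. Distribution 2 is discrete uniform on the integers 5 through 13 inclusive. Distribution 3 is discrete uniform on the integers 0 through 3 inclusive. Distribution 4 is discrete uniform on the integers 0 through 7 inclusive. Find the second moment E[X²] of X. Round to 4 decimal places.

For each component E[X²] = Var + (mean)², giving 1: 17.39; 2: 87.6667; 3: 3.5; 4: 17.5.
Overall E[X²] = 0.23·17.39 + 0.23·87.6667 + 0.35·3.5 + 0.19·17.5 = 28.713.

28.7130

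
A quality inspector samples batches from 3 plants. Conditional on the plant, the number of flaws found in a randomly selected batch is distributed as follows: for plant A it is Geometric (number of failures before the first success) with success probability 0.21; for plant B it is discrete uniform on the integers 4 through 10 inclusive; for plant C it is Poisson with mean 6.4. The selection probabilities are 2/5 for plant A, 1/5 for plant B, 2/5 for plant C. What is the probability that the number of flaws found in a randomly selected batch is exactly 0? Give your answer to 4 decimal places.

0.0847

Conditional on each plant, P(X = 0): A: 0.21; B: 0; C: 0.00166156.
By total probability, P(X = 0) = 0.4·0.21 + 0.2·0 + 0.4·0.00166156 = 0.0846646.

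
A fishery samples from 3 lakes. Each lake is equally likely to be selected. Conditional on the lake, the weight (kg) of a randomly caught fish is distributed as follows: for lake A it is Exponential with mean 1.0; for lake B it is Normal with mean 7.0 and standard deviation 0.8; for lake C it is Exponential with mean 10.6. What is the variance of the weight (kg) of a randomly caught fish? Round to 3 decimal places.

53.680

Per component, A: μ=1, E[X²]=2; B: μ=7, E[X²]=49.64; C: μ=10.6, E[X²]=224.72.
E[X] = 0.333333·1 + 0.333333·7 + 0.333333·10.6 = 6.2.
E[X²] = 0.333333·2 + 0.333333·49.64 + 0.333333·224.72 = 92.12.
Var(X) = E[X²] − (E[X])² = 92.12 − 38.44 = 53.68.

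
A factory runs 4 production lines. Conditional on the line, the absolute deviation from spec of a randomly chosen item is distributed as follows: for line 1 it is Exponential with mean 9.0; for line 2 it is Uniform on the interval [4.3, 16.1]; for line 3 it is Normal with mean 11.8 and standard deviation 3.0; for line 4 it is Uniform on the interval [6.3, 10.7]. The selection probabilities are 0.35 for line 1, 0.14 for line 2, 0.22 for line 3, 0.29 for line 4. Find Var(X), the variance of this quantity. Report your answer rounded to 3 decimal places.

34.013

Per component, 1: μ=9, E[X²]=162; 2: μ=10.2, E[X²]=115.643; 3: μ=11.8, E[X²]=148.24; 4: μ=8.5, E[X²]=73.8633.
E[X] = 0.35·9 + 0.14·10.2 + 0.22·11.8 + 0.29·8.5 = 9.639.
E[X²] = 0.35·162 + 0.14·115.643 + 0.22·148.24 + 0.29·73.8633 = 126.923.
Var(X) = E[X²] − (E[X])² = 126.923 − 92.9103 = 34.0129.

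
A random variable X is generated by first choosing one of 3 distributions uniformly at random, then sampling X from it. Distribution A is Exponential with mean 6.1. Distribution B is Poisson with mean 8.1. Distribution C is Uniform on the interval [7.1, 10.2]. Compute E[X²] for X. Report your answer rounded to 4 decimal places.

For each component E[X²] = Var + (mean)², giving A: 74.42; B: 73.71; C: 75.6233.
Overall E[X²] = 0.333333·74.42 + 0.333333·73.71 + 0.333333·75.6233 = 74.5844.

74.5844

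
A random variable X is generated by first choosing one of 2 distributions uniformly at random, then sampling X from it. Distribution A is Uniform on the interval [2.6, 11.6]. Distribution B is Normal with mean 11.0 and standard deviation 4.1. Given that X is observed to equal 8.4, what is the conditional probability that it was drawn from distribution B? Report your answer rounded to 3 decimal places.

0.417

Likelihoods f(8.4 | ·): A: 0.111111; B: 0.0795797.
Posterior ∝ prior × likelihood. Numerator for B: 0.5·0.0795797 = 0.0397898.
Normalizing constant: 0.5·0.111111 + 0.5·0.0795797 = 0.0953454.
P(B | observation) = 0.0397898 / 0.0953454 = 0.417323.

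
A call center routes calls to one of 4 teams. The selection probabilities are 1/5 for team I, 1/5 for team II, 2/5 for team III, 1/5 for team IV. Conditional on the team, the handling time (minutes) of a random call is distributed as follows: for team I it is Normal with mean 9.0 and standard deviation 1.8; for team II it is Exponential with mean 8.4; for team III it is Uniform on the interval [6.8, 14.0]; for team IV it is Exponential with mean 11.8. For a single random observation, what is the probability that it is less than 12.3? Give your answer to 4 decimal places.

0.7821

Conditional on each team, P(X < 12.3): I: 0.966623; II: 0.768757; III: 0.763889; IV: 0.647383.
By total probability, P(X < 12.3) = 0.2·0.966623 + 0.2·0.768757 + 0.4·0.763889 + 0.2·0.647383 = 0.782108.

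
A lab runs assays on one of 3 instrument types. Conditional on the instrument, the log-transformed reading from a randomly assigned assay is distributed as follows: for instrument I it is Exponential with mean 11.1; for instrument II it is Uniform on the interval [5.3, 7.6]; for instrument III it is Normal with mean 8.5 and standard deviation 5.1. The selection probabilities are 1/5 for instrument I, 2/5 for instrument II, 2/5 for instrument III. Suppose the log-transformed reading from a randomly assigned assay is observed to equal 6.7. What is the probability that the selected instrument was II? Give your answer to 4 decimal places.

Likelihoods f(6.7 | ·): I: 0.0492646; II: 0.434783; III: 0.0735005.
Posterior ∝ prior × likelihood. Numerator for II: 0.4·0.434783 = 0.173913.
Normalizing constant: 0.2·0.0492646 + 0.4·0.434783 + 0.4·0.0735005 = 0.213166.
P(II | observation) = 0.173913 / 0.213166 = 0.815857.

0.8159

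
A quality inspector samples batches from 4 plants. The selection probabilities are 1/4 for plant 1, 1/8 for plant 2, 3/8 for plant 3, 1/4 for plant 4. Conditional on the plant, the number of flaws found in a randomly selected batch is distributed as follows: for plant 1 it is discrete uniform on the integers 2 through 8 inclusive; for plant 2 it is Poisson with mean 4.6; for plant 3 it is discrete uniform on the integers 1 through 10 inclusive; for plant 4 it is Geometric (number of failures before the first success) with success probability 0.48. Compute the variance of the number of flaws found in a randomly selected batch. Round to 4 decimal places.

Per component, 1: μ=5, E[X²]=29; 2: μ=4.6, E[X²]=25.76; 3: μ=5.5, E[X²]=38.5; 4: μ=1.08333, E[X²]=3.43056.
E[X] = 0.25·5 + 0.125·4.6 + 0.375·5.5 + 0.25·1.08333 = 4.15833.
E[X²] = 0.25·29 + 0.125·25.76 + 0.375·38.5 + 0.25·3.43056 = 25.7651.
Var(X) = E[X²] − (E[X])² = 25.7651 − 17.2917 = 8.4734.

8.4734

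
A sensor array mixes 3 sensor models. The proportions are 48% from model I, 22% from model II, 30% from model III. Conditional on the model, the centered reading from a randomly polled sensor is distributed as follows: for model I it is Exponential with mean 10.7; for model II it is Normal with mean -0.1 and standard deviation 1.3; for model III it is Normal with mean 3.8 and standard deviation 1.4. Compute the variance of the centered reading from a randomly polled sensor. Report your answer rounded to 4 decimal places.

Per component, I: μ=10.7, E[X²]=228.98; II: μ=-0.1, E[X²]=1.7; III: μ=3.8, E[X²]=16.4.
E[X] = 0.48·10.7 + 0.22·-0.1 + 0.3·3.8 = 6.254.
E[X²] = 0.48·228.98 + 0.22·1.7 + 0.3·16.4 = 115.204.
Var(X) = E[X²] − (E[X])² = 115.204 − 39.1125 = 76.0919.

76.0919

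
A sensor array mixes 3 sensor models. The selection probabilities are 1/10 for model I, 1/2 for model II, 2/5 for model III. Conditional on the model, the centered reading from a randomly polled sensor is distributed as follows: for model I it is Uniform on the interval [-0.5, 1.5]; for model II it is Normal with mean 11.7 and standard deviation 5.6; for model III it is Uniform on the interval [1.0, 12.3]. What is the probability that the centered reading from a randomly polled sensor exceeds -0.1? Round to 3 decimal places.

Conditional on each model, P(X > -0.1): I: 0.8; II: 0.982447; III: 1.
By total probability, P(X > -0.1) = 0.1·0.8 + 0.5·0.982447 + 0.4·1 = 0.971224.

0.971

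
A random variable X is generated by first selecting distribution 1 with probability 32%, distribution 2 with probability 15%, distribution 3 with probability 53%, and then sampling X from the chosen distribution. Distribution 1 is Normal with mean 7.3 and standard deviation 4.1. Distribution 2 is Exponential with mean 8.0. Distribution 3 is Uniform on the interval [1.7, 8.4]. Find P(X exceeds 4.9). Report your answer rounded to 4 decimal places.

Conditional on each component, P(X > 4.9): 1: 0.720849; 2: 0.541994; 3: 0.522388.
By total probability, P(X > 4.9) = 0.32·0.720849 + 0.15·0.541994 + 0.53·0.522388 = 0.588837.

0.5888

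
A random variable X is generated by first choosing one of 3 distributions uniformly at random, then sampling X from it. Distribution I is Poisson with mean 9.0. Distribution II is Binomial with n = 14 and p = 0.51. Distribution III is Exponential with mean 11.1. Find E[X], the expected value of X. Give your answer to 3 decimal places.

Component means — I: 9; II: 7.14; III: 11.1.
E[X] = 0.333333·9 + 0.333333·7.14 + 0.333333·11.1 = 9.08.

9.080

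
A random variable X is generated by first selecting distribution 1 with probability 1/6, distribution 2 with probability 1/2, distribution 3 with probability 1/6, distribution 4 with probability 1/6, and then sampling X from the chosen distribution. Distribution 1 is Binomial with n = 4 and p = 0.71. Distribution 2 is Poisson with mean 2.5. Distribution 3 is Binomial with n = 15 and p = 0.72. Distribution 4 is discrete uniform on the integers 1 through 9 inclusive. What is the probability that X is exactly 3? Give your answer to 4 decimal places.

Conditional on each component, P(X = 3): 1: 0.415177; 2: 0.213763; 3: 3.94371e-05; 4: 0.111111.
By total probability, P(X = 3) = 0.166667·0.415177 + 0.5·0.213763 + 0.166667·3.94371e-05 + 0.166667·0.111111 = 0.194603.

0.1946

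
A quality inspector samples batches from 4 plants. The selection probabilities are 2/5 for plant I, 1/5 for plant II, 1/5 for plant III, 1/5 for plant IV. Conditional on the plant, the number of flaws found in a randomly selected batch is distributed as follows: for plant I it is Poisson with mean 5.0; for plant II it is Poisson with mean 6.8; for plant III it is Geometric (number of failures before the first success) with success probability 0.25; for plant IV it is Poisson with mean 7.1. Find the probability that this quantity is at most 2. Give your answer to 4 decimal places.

Conditional on each plant, P(X ≤ 2): I: 0.124652; II: 0.0344379; III: 0.578125; IV: 0.0274801.
By total probability, P(X ≤ 2) = 0.4·0.124652 + 0.2·0.0344379 + 0.2·0.578125 + 0.2·0.0274801 = 0.177869.

0.1779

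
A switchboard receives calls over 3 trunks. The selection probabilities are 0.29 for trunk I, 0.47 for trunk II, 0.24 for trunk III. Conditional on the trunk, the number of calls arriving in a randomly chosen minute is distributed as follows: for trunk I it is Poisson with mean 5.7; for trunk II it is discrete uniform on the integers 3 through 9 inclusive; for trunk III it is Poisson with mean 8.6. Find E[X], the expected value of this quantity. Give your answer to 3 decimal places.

Component means — I: 5.7; II: 6; III: 8.6.
E[X] = 0.29·5.7 + 0.47·6 + 0.24·8.6 = 6.537.

6.537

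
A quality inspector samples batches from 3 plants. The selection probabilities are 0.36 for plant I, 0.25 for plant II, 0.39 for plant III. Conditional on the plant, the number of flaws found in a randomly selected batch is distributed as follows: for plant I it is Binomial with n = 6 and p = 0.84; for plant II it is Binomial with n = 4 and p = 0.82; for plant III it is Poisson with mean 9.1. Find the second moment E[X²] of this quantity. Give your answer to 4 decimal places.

48.1170

For each component E[X²] = Var + (mean)², giving I: 26.208; II: 11.3488; III: 91.91.
Overall E[X²] = 0.36·26.208 + 0.25·11.3488 + 0.39·91.91 = 48.117.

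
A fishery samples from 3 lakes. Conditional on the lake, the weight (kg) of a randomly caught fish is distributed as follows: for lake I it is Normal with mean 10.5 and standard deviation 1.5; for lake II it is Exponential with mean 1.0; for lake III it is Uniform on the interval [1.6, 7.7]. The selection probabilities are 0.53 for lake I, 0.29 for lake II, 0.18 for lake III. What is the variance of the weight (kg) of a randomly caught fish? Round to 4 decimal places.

19.8723

Per component, I: μ=10.5, E[X²]=112.5; II: μ=1, E[X²]=2; III: μ=4.65, E[X²]=24.7233.
E[X] = 0.53·10.5 + 0.29·1 + 0.18·4.65 = 6.692.
E[X²] = 0.53·112.5 + 0.29·2 + 0.18·24.7233 = 64.6552.
Var(X) = E[X²] − (E[X])² = 64.6552 − 44.7829 = 19.8723.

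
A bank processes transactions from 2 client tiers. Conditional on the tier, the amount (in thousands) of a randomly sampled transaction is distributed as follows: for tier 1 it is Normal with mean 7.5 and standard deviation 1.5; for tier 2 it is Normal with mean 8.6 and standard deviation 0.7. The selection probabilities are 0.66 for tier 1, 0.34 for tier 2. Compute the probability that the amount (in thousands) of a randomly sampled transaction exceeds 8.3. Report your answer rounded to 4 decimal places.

0.4224

Conditional on each tier, P(X > 8.3): 1: 0.296901; 2: 0.665882.
By total probability, P(X > 8.3) = 0.66·0.296901 + 0.34·0.665882 = 0.422355.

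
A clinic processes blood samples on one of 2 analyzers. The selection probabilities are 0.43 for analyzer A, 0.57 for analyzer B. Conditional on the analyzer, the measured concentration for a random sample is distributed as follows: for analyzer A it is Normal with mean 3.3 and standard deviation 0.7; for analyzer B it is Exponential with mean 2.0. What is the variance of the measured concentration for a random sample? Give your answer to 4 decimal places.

Per component, A: μ=3.3, E[X²]=11.38; B: μ=2, E[X²]=8.
E[X] = 0.43·3.3 + 0.57·2 = 2.559.
E[X²] = 0.43·11.38 + 0.57·8 = 9.4534.
Var(X) = E[X²] − (E[X])² = 9.4534 − 6.54848 = 2.90492.

2.9049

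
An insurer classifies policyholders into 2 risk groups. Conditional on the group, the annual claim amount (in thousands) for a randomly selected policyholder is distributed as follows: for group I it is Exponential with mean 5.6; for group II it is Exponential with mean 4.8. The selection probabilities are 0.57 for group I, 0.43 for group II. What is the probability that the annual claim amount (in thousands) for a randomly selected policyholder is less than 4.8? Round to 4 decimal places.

Conditional on each group, P(X < 4.8): I: 0.575627; II: 0.632121.
By total probability, P(X < 4.8) = 0.57·0.575627 + 0.43·0.632121 = 0.599919.

0.5999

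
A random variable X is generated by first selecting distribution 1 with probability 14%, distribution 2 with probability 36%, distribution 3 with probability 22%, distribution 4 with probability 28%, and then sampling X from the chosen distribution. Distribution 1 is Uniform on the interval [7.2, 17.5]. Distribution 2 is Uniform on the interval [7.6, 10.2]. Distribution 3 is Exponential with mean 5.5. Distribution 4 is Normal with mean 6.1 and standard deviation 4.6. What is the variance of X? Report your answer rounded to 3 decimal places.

Per component, 1: μ=12.35, E[X²]=161.363; 2: μ=8.9, E[X²]=79.7733; 3: μ=5.5, E[X²]=60.5; 4: μ=6.1, E[X²]=58.37.
E[X] = 0.14·12.35 + 0.36·8.9 + 0.22·5.5 + 0.28·6.1 = 7.851.
E[X²] = 0.14·161.363 + 0.36·79.7733 + 0.22·60.5 + 0.28·58.37 = 80.9629.
Var(X) = E[X²] − (E[X])² = 80.9629 − 61.6382 = 19.3247.

19.325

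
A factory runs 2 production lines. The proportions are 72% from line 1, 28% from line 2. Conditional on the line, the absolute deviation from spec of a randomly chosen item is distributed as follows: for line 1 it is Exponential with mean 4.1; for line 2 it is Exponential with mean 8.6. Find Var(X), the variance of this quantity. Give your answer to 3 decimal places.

36.894

Per component, 1: μ=4.1, E[X²]=33.62; 2: μ=8.6, E[X²]=147.92.
E[X] = 0.72·4.1 + 0.28·8.6 = 5.36.
E[X²] = 0.72·33.62 + 0.28·147.92 = 65.624.
Var(X) = E[X²] − (E[X])² = 65.624 − 28.7296 = 36.8944.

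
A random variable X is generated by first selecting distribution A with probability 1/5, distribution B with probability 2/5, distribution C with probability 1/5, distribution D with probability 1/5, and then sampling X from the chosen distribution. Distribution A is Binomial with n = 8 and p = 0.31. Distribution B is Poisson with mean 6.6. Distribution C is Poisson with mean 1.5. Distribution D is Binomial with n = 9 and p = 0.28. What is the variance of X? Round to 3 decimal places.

8.496

Per component, A: μ=2.48, E[X²]=7.8616; B: μ=6.6, E[X²]=50.16; C: μ=1.5, E[X²]=3.75; D: μ=2.52, E[X²]=8.1648.
E[X] = 0.2·2.48 + 0.4·6.6 + 0.2·1.5 + 0.2·2.52 = 3.94.
E[X²] = 0.2·7.8616 + 0.4·50.16 + 0.2·3.75 + 0.2·8.1648 = 24.0193.
Var(X) = E[X²] − (E[X])² = 24.0193 − 15.5236 = 8.49568.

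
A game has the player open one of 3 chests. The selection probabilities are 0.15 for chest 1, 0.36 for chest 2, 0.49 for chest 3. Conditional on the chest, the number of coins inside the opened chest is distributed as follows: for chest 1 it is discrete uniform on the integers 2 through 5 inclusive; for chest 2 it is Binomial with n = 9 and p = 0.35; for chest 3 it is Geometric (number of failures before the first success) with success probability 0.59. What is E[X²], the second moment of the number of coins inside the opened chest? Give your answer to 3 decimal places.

For each component E[X²] = Var + (mean)², giving 1: 13.5; 2: 11.97; 3: 1.66073.
Overall E[X²] = 0.15·13.5 + 0.36·11.97 + 0.49·1.66073 = 7.14796.

7.148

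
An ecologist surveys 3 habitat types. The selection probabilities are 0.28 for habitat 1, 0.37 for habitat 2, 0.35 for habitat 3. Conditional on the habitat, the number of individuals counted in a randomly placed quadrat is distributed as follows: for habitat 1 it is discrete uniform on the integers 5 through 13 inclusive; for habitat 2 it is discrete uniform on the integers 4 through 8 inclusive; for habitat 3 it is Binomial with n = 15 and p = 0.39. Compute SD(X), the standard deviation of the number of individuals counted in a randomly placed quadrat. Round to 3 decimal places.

2.401

Per component, 1: μ=9, E[X²]=87.6667; 2: μ=6, E[X²]=38; 3: μ=5.85, E[X²]=37.791.
E[X] = 0.28·9 + 0.37·6 + 0.35·5.85 = 6.7875.
E[X²] = 0.28·87.6667 + 0.37·38 + 0.35·37.791 = 51.8335.
Var(X) = E[X²] − (E[X])² = 51.8335 − 46.0702 = 5.76336.
SD(X) = √5.76336 = 2.4007.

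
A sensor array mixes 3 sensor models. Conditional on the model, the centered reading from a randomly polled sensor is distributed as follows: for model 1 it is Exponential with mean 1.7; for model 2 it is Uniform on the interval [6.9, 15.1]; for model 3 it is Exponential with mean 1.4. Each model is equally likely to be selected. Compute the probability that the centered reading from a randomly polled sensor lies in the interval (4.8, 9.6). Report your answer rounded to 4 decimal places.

0.1388

Conditional on each model, P(4.8 < X < 9.6): 1: 0.0558681; 2: 0.329268; 3: 0.0313813.
By total probability, P(4.8 < X < 9.6) = 0.333333·0.0558681 + 0.333333·0.329268 + 0.333333·0.0313813 = 0.138839.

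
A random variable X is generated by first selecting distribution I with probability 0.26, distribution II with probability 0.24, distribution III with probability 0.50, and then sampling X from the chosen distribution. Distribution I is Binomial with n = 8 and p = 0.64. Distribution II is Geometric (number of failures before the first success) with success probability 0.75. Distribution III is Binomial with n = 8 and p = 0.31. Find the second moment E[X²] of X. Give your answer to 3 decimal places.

11.359

For each component E[X²] = Var + (mean)², giving I: 28.0576; II: 0.555556; III: 7.8616.
Overall E[X²] = 0.26·28.0576 + 0.24·0.555556 + 0.5·7.8616 = 11.3591.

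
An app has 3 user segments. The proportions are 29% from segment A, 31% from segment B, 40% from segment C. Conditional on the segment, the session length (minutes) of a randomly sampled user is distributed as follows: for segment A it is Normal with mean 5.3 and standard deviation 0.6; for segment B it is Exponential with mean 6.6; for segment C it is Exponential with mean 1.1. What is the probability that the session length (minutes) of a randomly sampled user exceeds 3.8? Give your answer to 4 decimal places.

Conditional on each segment, P(X > 3.8): A: 0.99379; B: 0.562279; C: 0.0316017.
By total probability, P(X > 3.8) = 0.29·0.99379 + 0.31·0.562279 + 0.4·0.0316017 = 0.475146.

0.4751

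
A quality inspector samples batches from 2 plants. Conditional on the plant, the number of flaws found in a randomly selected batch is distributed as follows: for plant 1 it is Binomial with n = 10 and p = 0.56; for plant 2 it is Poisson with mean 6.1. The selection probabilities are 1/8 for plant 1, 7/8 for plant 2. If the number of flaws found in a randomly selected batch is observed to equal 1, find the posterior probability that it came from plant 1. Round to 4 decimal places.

0.0349

Likelihoods P(X=1 | ·): 1: 0.00346148; 2: 0.0136815.
Posterior ∝ prior × likelihood. Numerator for 1: 0.125·0.00346148 = 0.000432685.
Normalizing constant: 0.125·0.00346148 + 0.875·0.0136815 = 0.012404.
P(1 | observation) = 0.000432685 / 0.012404 = 0.0348827.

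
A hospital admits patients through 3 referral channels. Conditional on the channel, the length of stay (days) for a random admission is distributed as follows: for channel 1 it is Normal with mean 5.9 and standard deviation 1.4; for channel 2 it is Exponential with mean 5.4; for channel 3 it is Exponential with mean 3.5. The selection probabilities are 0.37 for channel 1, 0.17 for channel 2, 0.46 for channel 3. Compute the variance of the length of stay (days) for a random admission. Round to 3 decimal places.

12.596

Per component, 1: μ=5.9, E[X²]=36.77; 2: μ=5.4, E[X²]=58.32; 3: μ=3.5, E[X²]=24.5.
E[X] = 0.37·5.9 + 0.17·5.4 + 0.46·3.5 = 4.711.
E[X²] = 0.37·36.77 + 0.17·58.32 + 0.46·24.5 = 34.7893.
Var(X) = E[X²] − (E[X])² = 34.7893 − 22.1935 = 12.5958.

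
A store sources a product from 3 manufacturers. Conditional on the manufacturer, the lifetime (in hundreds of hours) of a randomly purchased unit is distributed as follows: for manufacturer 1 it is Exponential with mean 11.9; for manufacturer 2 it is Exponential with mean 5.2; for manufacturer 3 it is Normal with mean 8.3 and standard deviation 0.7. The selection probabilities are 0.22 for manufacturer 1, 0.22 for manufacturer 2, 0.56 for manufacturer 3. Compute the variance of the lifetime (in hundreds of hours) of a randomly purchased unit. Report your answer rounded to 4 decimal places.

42.3307

Per component, 1: μ=11.9, E[X²]=283.22; 2: μ=5.2, E[X²]=54.08; 3: μ=8.3, E[X²]=69.38.
E[X] = 0.22·11.9 + 0.22·5.2 + 0.56·8.3 = 8.41.
E[X²] = 0.22·283.22 + 0.22·54.08 + 0.56·69.38 = 113.059.
Var(X) = E[X²] − (E[X])² = 113.059 − 70.7281 = 42.3307.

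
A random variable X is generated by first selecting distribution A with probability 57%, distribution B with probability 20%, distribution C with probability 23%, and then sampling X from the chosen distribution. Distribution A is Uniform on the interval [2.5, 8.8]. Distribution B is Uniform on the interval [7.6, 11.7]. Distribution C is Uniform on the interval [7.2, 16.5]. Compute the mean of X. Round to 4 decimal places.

Component means — A: 5.65; B: 9.65; C: 11.85.
E[X] = 0.57·5.65 + 0.2·9.65 + 0.23·11.85 = 7.876.

7.8760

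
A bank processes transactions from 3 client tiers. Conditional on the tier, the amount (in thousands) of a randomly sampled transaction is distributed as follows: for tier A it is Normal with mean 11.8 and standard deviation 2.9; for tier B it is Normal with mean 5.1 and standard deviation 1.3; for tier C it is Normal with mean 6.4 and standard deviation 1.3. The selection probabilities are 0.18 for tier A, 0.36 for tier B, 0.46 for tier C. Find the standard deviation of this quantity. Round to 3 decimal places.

Per component, A: μ=11.8, E[X²]=147.65; B: μ=5.1, E[X²]=27.7; C: μ=6.4, E[X²]=42.65.
E[X] = 0.18·11.8 + 0.36·5.1 + 0.46·6.4 = 6.904.
E[X²] = 0.18·147.65 + 0.36·27.7 + 0.46·42.65 = 56.168.
Var(X) = E[X²] − (E[X])² = 56.168 − 47.6652 = 8.50278.
SD(X) = √8.50278 = 2.91595.

2.916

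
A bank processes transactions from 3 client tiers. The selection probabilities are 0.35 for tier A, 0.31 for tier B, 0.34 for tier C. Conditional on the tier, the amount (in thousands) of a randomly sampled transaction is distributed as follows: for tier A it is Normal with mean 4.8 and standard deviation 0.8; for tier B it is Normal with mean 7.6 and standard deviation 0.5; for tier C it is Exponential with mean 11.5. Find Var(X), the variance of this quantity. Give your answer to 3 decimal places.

53.062

Per component, A: μ=4.8, E[X²]=23.68; B: μ=7.6, E[X²]=58.01; C: μ=11.5, E[X²]=264.5.
E[X] = 0.35·4.8 + 0.31·7.6 + 0.34·11.5 = 7.946.
E[X²] = 0.35·23.68 + 0.31·58.01 + 0.34·264.5 = 116.201.
Var(X) = E[X²] − (E[X])² = 116.201 − 63.1389 = 53.0622.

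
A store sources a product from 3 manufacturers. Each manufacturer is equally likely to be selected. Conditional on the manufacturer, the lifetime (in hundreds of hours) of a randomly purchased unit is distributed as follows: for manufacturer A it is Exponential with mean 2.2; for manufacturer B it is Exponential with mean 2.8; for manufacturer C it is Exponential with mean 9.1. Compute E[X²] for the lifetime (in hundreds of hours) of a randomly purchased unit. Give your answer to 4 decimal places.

For each component E[X²] = Var + (mean)², giving A: 9.68; B: 15.68; C: 165.62.
Overall E[X²] = 0.333333·9.68 + 0.333333·15.68 + 0.333333·165.62 = 63.66.

63.6600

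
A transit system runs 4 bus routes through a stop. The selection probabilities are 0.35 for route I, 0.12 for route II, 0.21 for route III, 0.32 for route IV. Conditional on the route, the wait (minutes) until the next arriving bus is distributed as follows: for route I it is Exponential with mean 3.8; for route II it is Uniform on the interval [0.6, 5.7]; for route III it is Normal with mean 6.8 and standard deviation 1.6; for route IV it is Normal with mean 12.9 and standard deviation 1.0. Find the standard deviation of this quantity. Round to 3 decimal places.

Per component, I: μ=3.8, E[X²]=28.88; II: μ=3.15, E[X²]=12.09; III: μ=6.8, E[X²]=48.8; IV: μ=12.9, E[X²]=167.41.
E[X] = 0.35·3.8 + 0.12·3.15 + 0.21·6.8 + 0.32·12.9 = 7.264.
E[X²] = 0.35·28.88 + 0.12·12.09 + 0.21·48.8 + 0.32·167.41 = 75.378.
Var(X) = E[X²] − (E[X])² = 75.378 − 52.7657 = 22.6123.
SD(X) = √22.6123 = 4.75524.

4.755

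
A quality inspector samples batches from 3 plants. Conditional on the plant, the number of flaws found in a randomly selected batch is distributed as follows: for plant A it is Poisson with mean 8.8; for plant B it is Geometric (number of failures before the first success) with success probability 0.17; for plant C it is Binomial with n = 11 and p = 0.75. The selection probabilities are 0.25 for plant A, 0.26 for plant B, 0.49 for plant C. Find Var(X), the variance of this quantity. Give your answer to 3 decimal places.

13.157

Per component, A: μ=8.8, E[X²]=86.24; B: μ=4.88235, E[X²]=52.5571; C: μ=8.25, E[X²]=70.125.
E[X] = 0.25·8.8 + 0.26·4.88235 + 0.49·8.25 = 7.51191.
E[X²] = 0.25·86.24 + 0.26·52.5571 + 0.49·70.125 = 69.5861.
Var(X) = E[X²] − (E[X])² = 69.5861 − 56.4288 = 13.1573.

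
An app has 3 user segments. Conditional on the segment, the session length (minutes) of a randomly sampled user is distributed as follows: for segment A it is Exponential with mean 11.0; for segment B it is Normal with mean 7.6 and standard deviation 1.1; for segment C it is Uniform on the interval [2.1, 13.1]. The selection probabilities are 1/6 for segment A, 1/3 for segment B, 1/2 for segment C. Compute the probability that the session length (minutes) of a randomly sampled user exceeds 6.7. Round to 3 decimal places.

Conditional on each segment, P(X > 6.7): A: 0.543845; B: 0.793373; C: 0.581818.
By total probability, P(X > 6.7) = 0.166667·0.543845 + 0.333333·0.793373 + 0.5·0.581818 = 0.646008.

0.646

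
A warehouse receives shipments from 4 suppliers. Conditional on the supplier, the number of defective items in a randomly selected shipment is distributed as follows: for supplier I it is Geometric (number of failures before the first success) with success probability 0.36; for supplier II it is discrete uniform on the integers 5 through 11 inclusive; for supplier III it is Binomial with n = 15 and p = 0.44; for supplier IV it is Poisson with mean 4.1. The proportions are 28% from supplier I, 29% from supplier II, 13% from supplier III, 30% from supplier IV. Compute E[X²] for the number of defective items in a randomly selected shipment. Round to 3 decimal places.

For each component E[X²] = Var + (mean)², giving I: 8.09877; II: 68; III: 47.256; IV: 20.91.
Overall E[X²] = 0.28·8.09877 + 0.29·68 + 0.13·47.256 + 0.3·20.91 = 34.4039.

34.404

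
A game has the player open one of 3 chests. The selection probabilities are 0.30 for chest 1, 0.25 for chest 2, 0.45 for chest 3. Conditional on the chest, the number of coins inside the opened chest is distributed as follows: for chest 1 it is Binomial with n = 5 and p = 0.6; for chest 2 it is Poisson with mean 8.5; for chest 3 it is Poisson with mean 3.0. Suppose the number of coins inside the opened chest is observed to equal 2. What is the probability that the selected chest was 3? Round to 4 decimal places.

Likelihoods P(X=2 | ·): 1: 0.2304; 2: 0.00735029; 3: 0.224042.
Posterior ∝ prior × likelihood. Numerator for 3: 0.45·0.224042 = 0.100819.
Normalizing constant: 0.3·0.2304 + 0.25·0.00735029 + 0.45·0.224042 = 0.171776.
P(3 | observation) = 0.100819 / 0.171776 = 0.586919.

0.5869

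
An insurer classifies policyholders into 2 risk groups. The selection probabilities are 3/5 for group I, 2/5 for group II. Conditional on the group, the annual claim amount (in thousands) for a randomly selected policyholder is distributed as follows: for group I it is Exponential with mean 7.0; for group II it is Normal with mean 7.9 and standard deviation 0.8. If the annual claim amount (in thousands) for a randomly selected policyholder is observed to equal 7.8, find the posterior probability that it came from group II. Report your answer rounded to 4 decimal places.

0.8756

Likelihoods f(7.8 | ·): I: 0.0468785; II: 0.494797.
Posterior ∝ prior × likelihood. Numerator for II: 0.4·0.494797 = 0.197919.
Normalizing constant: 0.6·0.0468785 + 0.4·0.494797 = 0.226046.
P(II | observation) = 0.197919 / 0.226046 = 0.875569.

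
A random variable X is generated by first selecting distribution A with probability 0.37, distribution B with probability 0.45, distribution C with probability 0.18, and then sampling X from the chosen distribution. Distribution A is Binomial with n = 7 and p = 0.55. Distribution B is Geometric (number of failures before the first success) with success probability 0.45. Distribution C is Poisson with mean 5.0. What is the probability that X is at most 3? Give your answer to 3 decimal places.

0.601

Conditional on each component, P(X ≤ 3): A: 0.391712; B: 0.908494; C: 0.265026.
By total probability, P(X ≤ 3) = 0.37·0.391712 + 0.45·0.908494 + 0.18·0.265026 = 0.60146.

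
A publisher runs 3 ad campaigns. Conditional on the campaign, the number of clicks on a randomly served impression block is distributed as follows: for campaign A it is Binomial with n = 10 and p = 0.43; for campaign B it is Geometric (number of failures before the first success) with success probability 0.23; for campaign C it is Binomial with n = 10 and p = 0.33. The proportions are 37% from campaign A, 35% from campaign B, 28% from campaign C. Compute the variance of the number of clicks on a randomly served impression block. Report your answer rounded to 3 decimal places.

Per component, A: μ=4.3, E[X²]=20.941; B: μ=3.34783, E[X²]=25.7637; C: μ=3.3, E[X²]=13.101.
E[X] = 0.37·4.3 + 0.35·3.34783 + 0.28·3.3 = 3.68674.
E[X²] = 0.37·20.941 + 0.35·25.7637 + 0.28·13.101 = 20.4337.
Var(X) = E[X²] − (E[X])² = 20.4337 − 13.592 = 6.8417.

6.842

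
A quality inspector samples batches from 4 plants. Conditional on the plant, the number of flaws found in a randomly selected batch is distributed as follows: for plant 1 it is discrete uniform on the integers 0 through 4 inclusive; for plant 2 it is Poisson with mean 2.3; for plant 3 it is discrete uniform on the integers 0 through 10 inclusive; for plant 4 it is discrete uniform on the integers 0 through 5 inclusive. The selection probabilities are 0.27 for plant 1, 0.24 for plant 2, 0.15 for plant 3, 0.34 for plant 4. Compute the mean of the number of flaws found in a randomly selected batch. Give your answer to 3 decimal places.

2.692

Component means — 1: 2; 2: 2.3; 3: 5; 4: 2.5.
E[X] = 0.27·2 + 0.24·2.3 + 0.15·5 + 0.34·2.5 = 2.692.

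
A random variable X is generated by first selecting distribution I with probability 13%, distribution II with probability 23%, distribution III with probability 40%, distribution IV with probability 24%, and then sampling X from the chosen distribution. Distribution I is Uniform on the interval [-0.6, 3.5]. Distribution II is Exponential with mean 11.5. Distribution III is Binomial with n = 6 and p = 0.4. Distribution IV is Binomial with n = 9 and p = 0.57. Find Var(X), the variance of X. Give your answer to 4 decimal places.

45.7683

Per component, I: μ=1.45, E[X²]=3.50333; II: μ=11.5, E[X²]=264.5; III: μ=2.4, E[X²]=7.2; IV: μ=5.13, E[X²]=28.5228.
E[X] = 0.13·1.45 + 0.23·11.5 + 0.4·2.4 + 0.24·5.13 = 5.0247.
E[X²] = 0.13·3.50333 + 0.23·264.5 + 0.4·7.2 + 0.24·28.5228 = 71.0159.
Var(X) = E[X²] − (E[X])² = 71.0159 − 25.2476 = 45.7683.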